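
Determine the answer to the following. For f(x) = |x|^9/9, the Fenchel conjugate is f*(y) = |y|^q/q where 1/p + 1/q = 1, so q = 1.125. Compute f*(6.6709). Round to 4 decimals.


The conjugate exponent q satisfies 1/p + 1/q = 1.
p = 9, so q = 9/(9 - 1) = 1.125
|y|^q = 6.6709^1.125 = 8.4568
f*(6.6709) = 8.4568 / 1.125 = 7.5172


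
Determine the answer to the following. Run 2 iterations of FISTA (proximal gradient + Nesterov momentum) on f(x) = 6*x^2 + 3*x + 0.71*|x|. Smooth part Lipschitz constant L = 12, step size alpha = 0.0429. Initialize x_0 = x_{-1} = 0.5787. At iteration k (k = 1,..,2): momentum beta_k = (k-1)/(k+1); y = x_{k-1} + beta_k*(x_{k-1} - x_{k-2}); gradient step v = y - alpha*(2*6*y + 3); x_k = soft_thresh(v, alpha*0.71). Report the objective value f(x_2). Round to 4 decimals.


FISTA on f(x) = 6*x^2 + 3*x + 0.71*|x|
L = 12, alpha = 0.0429
Iteration 1: beta = 0.0, y = 0.5787 + 0.0*(0.5787 - 0.5787) = 0.5787
  grad(y) = 9.9444, v = y - alpha*grad = 0.1521
  prox(v) = soft_thresh(0.1521, 0.0305) = 0.1216
Iteration 2: beta = 0.3333, y = 0.1216 + 0.3333*(0.1216 - 0.5787) = -0.0307
  grad(y) = 2.6312, v = y - alpha*grad = -0.1436
  prox(v) = soft_thresh(-0.1436, 0.0305) = -0.1132
f(x_2) = 6*(-0.1132)^2 + 3*(-0.1132) + 0.71*|-0.1132| = -0.1823


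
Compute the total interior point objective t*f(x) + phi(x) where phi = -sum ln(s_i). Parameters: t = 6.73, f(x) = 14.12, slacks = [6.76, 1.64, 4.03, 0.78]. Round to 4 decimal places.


Step 1: Compute log-barrier.
ln values: [1.911, 0.4947, 1.3938, -0.2485]
phi = -(1.911 + 0.4947 + 1.3938 - 0.2485) = -3.551
Step 2: Compute augmented objective.
t*f(x) = 6.73*14.12 = 95.0276
Total = 95.0276 - 3.551 = 91.4766


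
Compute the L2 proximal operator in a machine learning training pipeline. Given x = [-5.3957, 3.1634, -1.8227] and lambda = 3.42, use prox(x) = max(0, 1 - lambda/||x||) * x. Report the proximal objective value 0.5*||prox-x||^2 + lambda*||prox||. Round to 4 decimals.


Step 1: Compute ||x||.
||x|| = 6.5148
Step 2: Compute scaling factor.
scale = max(0, 1 - 3.42/6.5148) = 0.475
Step 3: prox(x) = [-2.5632, 1.5028, -0.8659]
||prox(x)|| = 3.0948
Step 4: Proximal objective.
0.5*||prox-x||^2 = 5.8482
lambda*||prox|| = 10.5842
Total = 16.4325


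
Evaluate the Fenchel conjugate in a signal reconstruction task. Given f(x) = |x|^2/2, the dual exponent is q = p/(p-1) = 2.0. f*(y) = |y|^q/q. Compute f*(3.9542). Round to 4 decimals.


The conjugate exponent q satisfies 1/p + 1/q = 1.
p = 2, so q = 2/(2 - 1) = 2.0
|y|^q = 3.9542^2.0 = 15.6357
f*(3.9542) = 15.6357 / 2.0 = 7.8178


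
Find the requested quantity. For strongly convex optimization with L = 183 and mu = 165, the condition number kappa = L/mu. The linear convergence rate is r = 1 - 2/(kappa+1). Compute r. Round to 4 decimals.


Step 1: Compute the condition number.
kappa = L/mu = 183/165 = 1.1091
Step 2: Compute the convergence rate.
r = 1 - 2/(kappa + 1) = 1 - 2*mu/(L + mu) = (L - mu)/(L + mu) = 18/348 = 0.0517


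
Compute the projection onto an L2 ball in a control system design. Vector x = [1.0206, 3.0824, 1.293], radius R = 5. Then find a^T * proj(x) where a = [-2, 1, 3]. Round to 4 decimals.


Step 1: Compute ||x|| (intermediates to 6 decimals).
||x|| = sqrt(1.0206^2 + 3.0824^2 + 1.293^2) = 3.494948
Step 2: Project.
Since ||x|| <= R, proj = x (no scaling needed).
proj(x) = [1.0206, 3.0824, 1.293]
Step 3: Dot product.
a^T * proj(x) = -2*1.0206 + 1*3.0824 + 3*1.293 = 4.9202


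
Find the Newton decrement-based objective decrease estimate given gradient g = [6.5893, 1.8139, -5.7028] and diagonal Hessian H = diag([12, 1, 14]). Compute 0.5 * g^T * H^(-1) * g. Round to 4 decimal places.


Step 1: H is diagonal, so H^(-1) * g = [0.5491, 1.8139, -0.4073].
Step 2: g^T H^(-1) g = sum_i g_i^2 / H_ii
  = (6.5893)^2/12 + (1.8139)^2/1 + (-5.7028)^2/14
  = 3.6182 + 3.2902 + 2.323 = 9.2315
Step 3: Objective decrease = 0.5 * g^T H^(-1) g = 4.6157


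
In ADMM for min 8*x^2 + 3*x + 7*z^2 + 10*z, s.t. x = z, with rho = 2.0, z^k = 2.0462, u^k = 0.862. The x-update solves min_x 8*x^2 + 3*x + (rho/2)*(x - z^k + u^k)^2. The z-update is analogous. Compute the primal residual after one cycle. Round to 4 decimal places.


ADMM iteration with rho = 2.0, z^k = 2.0462, u^k = 0.862
Step 1: x-update.
Minimize 8*x^2 + 3*x + (2.0/2)*(x - 2.0462 + 0.862)^2
FOC: (2*8 + 2.0)*x = -3 + 2.0*(2.0462 - 0.862)
x^{k+1} = -0.0351
Step 2: z-update.
Minimize 7*z^2 + 10*z + (2.0/2)*(-0.0351 - z + 0.862)^2
FOC: (2*7 + 2.0)*z = -10 + 2.0*(-0.0351 + 0.862)
z^{k+1} = -0.5216
Step 3: u-update.
u^{k+1} = 0.862 - 0.0351 + 0.5216 = 1.3485
Step 4: Primal residual = |-0.0351 + 0.5216| = 0.4865


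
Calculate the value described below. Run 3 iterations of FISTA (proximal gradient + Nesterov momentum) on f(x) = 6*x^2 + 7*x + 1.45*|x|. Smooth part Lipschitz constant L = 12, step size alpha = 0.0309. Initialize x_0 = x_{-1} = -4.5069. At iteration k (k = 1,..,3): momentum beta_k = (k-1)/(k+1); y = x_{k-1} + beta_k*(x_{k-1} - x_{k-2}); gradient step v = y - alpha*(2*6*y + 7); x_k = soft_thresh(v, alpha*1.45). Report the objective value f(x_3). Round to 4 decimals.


FISTA on f(x) = 6*x^2 + 7*x + 1.45*|x|
L = 12, alpha = 0.0309
Iteration 1: beta = 0.0, y = -4.5069 + 0.0*(-4.5069 + 4.5069) = -4.5069
  grad(y) = -47.0828, v = y - alpha*grad = -3.052
  prox(v) = soft_thresh(-3.052, 0.0448) = -3.0072
Iteration 2: beta = 0.3333, y = -3.0072 + 0.3333*(-3.0072 + 4.5069) = -2.5073
  grad(y) = -23.0882, v = y - alpha*grad = -1.7939
  prox(v) = soft_thresh(-1.7939, 0.0448) = -1.7491
Iteration 3: beta = 0.5, y = -1.7491 + 0.5*(-1.7491 + 3.0072) = -1.1201
  grad(y) = -6.4407, v = y - alpha*grad = -0.921
  prox(v) = soft_thresh(-0.921, 0.0448) = -0.8762
f(x_3) = 6*(-0.8762)^2 + 7*(-0.8762) + 1.45*|-0.8762| = -0.2564


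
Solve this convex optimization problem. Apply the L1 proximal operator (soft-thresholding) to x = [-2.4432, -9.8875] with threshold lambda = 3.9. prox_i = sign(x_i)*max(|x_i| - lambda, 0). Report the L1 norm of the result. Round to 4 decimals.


Soft-thresholding with lambda = 3.9:
prox(-2.4432) = sign(-2.4432)*max(|-2.4432| - 3.9, 0) = 0.0
prox(-9.8875) = sign(-9.8875)*max(|-9.8875| - 3.9, 0) = -5.9875
prox(x) = [0.0, -5.9875]
||prox(x)||_1 = 0.0 + 5.9875 = 5.9875


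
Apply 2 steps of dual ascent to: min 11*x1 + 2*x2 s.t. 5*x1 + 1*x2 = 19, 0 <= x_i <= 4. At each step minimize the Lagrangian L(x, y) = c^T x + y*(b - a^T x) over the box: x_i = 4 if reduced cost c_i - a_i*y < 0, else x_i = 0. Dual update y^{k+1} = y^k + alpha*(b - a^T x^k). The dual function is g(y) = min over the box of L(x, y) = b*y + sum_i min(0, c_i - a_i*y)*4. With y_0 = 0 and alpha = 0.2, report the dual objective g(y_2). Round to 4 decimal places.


Dual ascent for LP: min 11*x1 + 2*x2, 5*x1 + 1*x2 = 19, 0 <= x_i <= 4
Step 1: y^k = 0.0, reduced costs: (11.0, 2.0)
  x^k = (0.0, 0.0), subgradient = b - a^T x = 19.0
  y^{k+1} = 0.0 + 0.2*19.0 = 3.8
Step 2: y^k = 3.8, reduced costs: (-8.0, -1.8)
  x^k = (4.0, 4.0), subgradient = b - a^T x = -5.0
  y^{k+1} = 3.8 + 0.2*-5.0 = 2.8
Dual objective at y_2 = 2.8: reduced costs (-3.0, -0.8), box minimizer x = (4.0, 4.0)
g(y_2) = b*y + (c1 - a1*y)*x1 + (c2 - a2*y)*x2 = 19*2.8 + (-3.0)*4.0 + (-0.8)*4.0 = 53.2 - 12.0 - 3.2 = 38.0


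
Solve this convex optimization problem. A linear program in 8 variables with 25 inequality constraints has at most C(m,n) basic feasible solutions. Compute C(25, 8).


Each vertex corresponds to some choice of n active constraints out of m, so the number of vertices is at most C(m, n) = m! / (n!(m-n)!).
m = 25, n = 8
Numerator: 25 * 24 * 23 * 22 * 21 * 20 * 19 * 18
Denominator: 8! = 40320
C(25, 8) = 1081575


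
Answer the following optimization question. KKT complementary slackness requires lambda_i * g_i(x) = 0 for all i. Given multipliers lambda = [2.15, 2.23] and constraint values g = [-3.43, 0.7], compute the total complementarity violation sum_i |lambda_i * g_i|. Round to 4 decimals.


KKT complementary slackness check:
lambda_1 * g_1 = 2.15 * -3.43 = -7.3745
lambda_2 * g_2 = 2.23 * 0.7 = 1.561
Total violation = 7.3745 + 1.561 = 8.9355


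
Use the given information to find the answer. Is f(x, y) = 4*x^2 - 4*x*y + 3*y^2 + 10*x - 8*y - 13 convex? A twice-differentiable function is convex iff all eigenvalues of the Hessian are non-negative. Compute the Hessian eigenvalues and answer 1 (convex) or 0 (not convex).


The Hessian of f(x,y) = 4*x^2 - 4*x*y + 3*y^2 + 10*x - 8*y - 13 is:
H = [[8, -4], [-4, 6]]
Trace = 8 + 6 = 14
Determinant = 8*6 - (-4)^2 = 32
Discriminant = (14)^2 - 4*32 = 68.0
Eigenvalues: lambda_1 = 2.8769, lambda_2 = 11.1231
The function is convex.

1


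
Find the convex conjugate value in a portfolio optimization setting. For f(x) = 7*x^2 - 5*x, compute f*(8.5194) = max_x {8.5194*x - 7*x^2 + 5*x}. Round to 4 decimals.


f*(y) = sup_x {y*x - a*x^2 - b*x} = sup_x {(y-b)*x - a*x^2}
FOC: (y - b) - 2a*x = 0 => x* = (y - b)/(2a)
x* = (8.5194 + 5)/(2*7) = 0.9657
f*(8.5194) = (y-b)^2/(4a) = (8.5194 + 5)^2/(4*7)
= 182.7742/28 = 6.5276


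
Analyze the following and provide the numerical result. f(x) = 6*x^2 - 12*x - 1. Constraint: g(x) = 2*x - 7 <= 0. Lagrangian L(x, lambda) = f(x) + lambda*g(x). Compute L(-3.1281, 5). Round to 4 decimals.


Step 1: Evaluate f(x).
f(-3.1281) = 6*(-3.1281)^2 - 12*(-3.1281) - 1 = 95.2473
Step 2: Evaluate g(x).
g(-3.1281) = 2*-3.1281 - 7 = -13.2562
Step 3: Compute Lagrangian.
L = 95.2473 + 5*-13.2562 = 28.9663


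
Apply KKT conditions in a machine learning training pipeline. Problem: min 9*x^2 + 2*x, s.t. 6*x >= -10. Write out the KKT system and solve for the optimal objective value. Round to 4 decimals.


Step 1: Try lambda = 0 (constraint inactive).
Stationarity: 2*9*x + 2 = 0
x* = -2/(2*9) = -1/9 = -0.1111 (rounded; the exact value -1/9 is used below)
Check constraint: 6*-0.1111 = -0.6666 >= -10 -- satisfied.
Step 2: Compute optimal value.
f(x*) = 9*(-1/9)^2 + 2*(-1/9) = -0.1111


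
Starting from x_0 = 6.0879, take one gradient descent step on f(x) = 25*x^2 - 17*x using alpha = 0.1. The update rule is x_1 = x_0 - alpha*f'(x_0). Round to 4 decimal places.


We compute the gradient at x_0 and apply the update.
f'(x) = 50*x - 17
f'(6.0879) = 50*6.0879 - 17 = 287.395
x_1 = 6.0879 - 0.1*287.395 = -22.6516


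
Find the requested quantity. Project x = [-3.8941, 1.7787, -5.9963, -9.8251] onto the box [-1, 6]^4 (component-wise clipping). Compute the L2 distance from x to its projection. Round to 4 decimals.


Project each component onto [-1, 6].
clip(-3.8941) = -1.0, clip(1.7787) = 1.7787, clip(-5.9963) = -1.0, clip(-9.8251) = -1.0
Projection = [-1.0, 1.7787, -1.0, -1.0]
Squared diffs: [8.3758, 0.0, 24.963, 77.8824]
Distance = sqrt(111.2212) = 10.5461


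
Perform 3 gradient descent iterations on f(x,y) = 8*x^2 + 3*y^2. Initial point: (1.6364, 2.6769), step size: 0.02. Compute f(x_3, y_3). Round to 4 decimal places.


Gradient descent on f(x,y) = 8*x^2 + 3*y^2.
Starting point: (1.6364, 2.6769), alpha = 0.02
Step 1: grad_x = 2*8*1.6364 = 26.1824, grad_y = 2*3*2.6769 = 16.0614
  x_1 = 1.6364 - 0.02*26.1824 = 1.1128
  y_1 = 2.6769 - 0.02*16.0614 = 2.3557
Step 2: grad_x = 2*8*1.1128 = 17.804, grad_y = 2*3*2.3557 = 14.134
  x_2 = 1.1128 - 0.02*17.804 = 0.7567
  y_2 = 2.3557 - 0.02*14.134 = 2.073
Step 3: grad_x = 2*8*0.7567 = 12.1067, grad_y = 2*3*2.073 = 12.4379
  x_3 = 0.7567 - 0.02*12.1067 = 0.5145
  y_3 = 2.073 - 0.02*12.4379 = 1.8242
f(0.5145, 1.8242) = 8*0.5145^2 + 3*1.8242^2 = 12.1015


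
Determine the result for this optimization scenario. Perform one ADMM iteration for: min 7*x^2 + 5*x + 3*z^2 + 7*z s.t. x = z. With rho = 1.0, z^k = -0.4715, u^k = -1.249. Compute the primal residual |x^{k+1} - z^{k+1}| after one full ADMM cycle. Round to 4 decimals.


ADMM iteration with rho = 1.0, z^k = -0.4715, u^k = -1.249
Step 1: x-update.
Minimize 7*x^2 + 5*x + (1.0/2)*(x + 0.4715 - 1.249)^2
FOC: (2*7 + 1.0)*x = -5 + 1.0*(-0.4715 + 1.249)
x^{k+1} = -0.2815
Step 2: z-update.
Minimize 3*z^2 + 7*z + (1.0/2)*(-0.2815 - z - 1.249)^2
FOC: (2*3 + 1.0)*z = -7 + 1.0*(-0.2815 - 1.249)
z^{k+1} = -1.2186
Step 3: u-update.
u^{k+1} = -1.249 - 0.2815 + 1.2186 = -0.3119
Step 4: Primal residual = |-0.2815 + 1.2186| = 0.9371


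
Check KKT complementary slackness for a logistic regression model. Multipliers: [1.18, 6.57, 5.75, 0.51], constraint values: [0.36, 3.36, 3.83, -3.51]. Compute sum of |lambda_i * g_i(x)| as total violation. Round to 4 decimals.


KKT complementary slackness check:
lambda_1 * g_1 = 1.18 * 0.36 = 0.4248
lambda_2 * g_2 = 6.57 * 3.36 = 22.0752
lambda_3 * g_3 = 5.75 * 3.83 = 22.0225
lambda_4 * g_4 = 0.51 * -3.51 = -1.7901
Total violation = 0.4248 + 22.0752 + 22.0225 + 1.7901 = 46.3126


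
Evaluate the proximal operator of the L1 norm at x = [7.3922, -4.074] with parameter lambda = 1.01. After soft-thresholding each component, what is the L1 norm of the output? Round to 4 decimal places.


Soft-thresholding with lambda = 1.01:
prox(7.3922) = sign(7.3922)*max(|7.3922| - 1.01, 0) = 6.3822
prox(-4.074) = sign(-4.074)*max(|-4.074| - 1.01, 0) = -3.064
prox(x) = [6.3822, -3.064]
||prox(x)||_1 = 6.3822 + 3.064 = 9.4462


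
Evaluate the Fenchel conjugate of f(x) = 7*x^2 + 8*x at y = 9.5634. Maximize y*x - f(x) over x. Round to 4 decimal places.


f*(y) = sup_x {y*x - a*x^2 - b*x} = sup_x {(y-b)*x - a*x^2}
FOC: (y - b) - 2a*x = 0 => x* = (y - b)/(2a)
x* = (9.5634 - 8)/(2*7) = 0.1117
f*(9.5634) = (y-b)^2/(4a) = (9.5634 - 8)^2/(4*7)
= 2.4442/28 = 0.0873


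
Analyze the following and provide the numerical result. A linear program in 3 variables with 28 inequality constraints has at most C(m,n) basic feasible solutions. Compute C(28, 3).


Each vertex corresponds to some choice of n active constraints out of m, so the number of vertices is at most C(m, n) = m! / (n!(m-n)!).
m = 28, n = 3
Numerator: 28 * 27 * 26
Denominator: 3! = 6
C(28, 3) = 3276


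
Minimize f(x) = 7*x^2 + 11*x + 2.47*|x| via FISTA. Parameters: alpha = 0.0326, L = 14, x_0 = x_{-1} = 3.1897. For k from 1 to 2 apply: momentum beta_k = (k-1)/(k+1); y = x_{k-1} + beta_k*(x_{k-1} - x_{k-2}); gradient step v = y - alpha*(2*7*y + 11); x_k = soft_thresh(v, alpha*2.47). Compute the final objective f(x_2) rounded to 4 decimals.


FISTA on f(x) = 7*x^2 + 11*x + 2.47*|x|
L = 14, alpha = 0.0326
Iteration 1: beta = 0.0, y = 3.1897 + 0.0*(3.1897 - 3.1897) = 3.1897
  grad(y) = 55.6558, v = y - alpha*grad = 1.3753
  prox(v) = soft_thresh(1.3753, 0.0805) = 1.2948
Iteration 2: beta = 0.3333, y = 1.2948 + 0.3333*(1.2948 - 3.1897) = 0.6632
  grad(y) = 20.2843, v = y - alpha*grad = 0.0019
  prox(v) = soft_thresh(0.0019, 0.0805) = 0.0
f(x_2) = 7*0.0^2 + 11*0.0 + 2.47*|0.0| = 0.0


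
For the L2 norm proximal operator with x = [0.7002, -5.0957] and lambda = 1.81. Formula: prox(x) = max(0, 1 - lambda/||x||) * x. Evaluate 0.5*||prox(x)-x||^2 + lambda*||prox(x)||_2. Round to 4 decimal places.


Step 1: Compute ||x||.
||x|| = 5.1436
Step 2: Compute scaling factor.
scale = max(0, 1 - 1.81/5.1436) = 0.6481
Step 3: prox(x) = [0.4538, -3.3025]
||prox(x)|| = 3.3336
Step 4: Proximal objective.
0.5*||prox-x||^2 = 1.6381
lambda*||prox|| = 6.0338
Total = 7.6718


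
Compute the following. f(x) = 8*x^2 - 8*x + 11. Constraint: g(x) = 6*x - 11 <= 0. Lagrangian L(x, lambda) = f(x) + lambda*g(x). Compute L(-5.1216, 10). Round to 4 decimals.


Step 1: Evaluate f(x).
f(-5.1216) = 8*(-5.1216)^2 - 8*(-5.1216) + 11 = 261.8191
Step 2: Evaluate g(x).
g(-5.1216) = 6*-5.1216 - 11 = -41.7296
Step 3: Compute Lagrangian.
L = 261.8191 + 10*-41.7296 = -155.4769


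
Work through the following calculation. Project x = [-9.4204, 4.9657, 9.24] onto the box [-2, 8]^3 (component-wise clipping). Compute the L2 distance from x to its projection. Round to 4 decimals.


Project each component onto [-2, 8].
clip(-9.4204) = -2.0, clip(4.9657) = 4.9657, clip(9.24) = 8.0
Projection = [-2.0, 4.9657, 8.0]
Squared diffs: [55.0623, 0.0, 1.5376]
Distance = sqrt(56.5999) = 7.5233


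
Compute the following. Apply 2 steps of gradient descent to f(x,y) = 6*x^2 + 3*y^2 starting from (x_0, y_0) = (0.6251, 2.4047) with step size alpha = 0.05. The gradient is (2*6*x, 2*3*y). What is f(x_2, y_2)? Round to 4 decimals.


Gradient descent on f(x,y) = 6*x^2 + 3*y^2.
Starting point: (0.6251, 2.4047), alpha = 0.05
Step 1: grad_x = 2*6*0.6251 = 7.5012, grad_y = 2*3*2.4047 = 14.4282
  x_1 = 0.6251 - 0.05*7.5012 = 0.25
  y_1 = 2.4047 - 0.05*14.4282 = 1.6833
Step 2: grad_x = 2*6*0.25 = 3.0005, grad_y = 2*3*1.6833 = 10.0997
  x_2 = 0.25 - 0.05*3.0005 = 0.1
  y_2 = 1.6833 - 0.05*10.0997 = 1.1783
f(0.1, 1.1783) = 6*0.1^2 + 3*1.1783^2 = 4.2252


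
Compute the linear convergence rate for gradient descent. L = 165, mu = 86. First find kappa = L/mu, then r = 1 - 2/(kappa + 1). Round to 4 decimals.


Step 1: Compute the condition number.
kappa = L/mu = 165/86 = 1.9186
Step 2: Compute the convergence rate.
r = 1 - 2/(kappa + 1) = 1 - 2*mu/(L + mu) = (L - mu)/(L + mu) = 79/251 = 0.3147


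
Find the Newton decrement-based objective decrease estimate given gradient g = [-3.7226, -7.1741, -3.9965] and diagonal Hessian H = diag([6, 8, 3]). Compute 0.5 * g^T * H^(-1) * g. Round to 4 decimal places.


Step 1: H is diagonal, so H^(-1) * g = [-0.6204, -0.8968, -1.3322].
Step 2: g^T H^(-1) g = sum_i g_i^2 / H_ii
  = (-3.7226)^2/6 + (-7.1741)^2/8 + (-3.9965)^2/3
  = 2.3096 + 6.4335 + 5.324 = 14.0671
Step 3: Objective decrease = 0.5 * g^T H^(-1) g = 7.0335


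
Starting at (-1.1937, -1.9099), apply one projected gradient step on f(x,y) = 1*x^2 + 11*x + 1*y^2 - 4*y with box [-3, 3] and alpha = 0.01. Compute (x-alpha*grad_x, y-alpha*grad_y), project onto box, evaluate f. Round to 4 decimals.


Step 1: Compute gradient at (-1.1937, -1.9099).
grad_x = 2*1*-1.1937 + 11 = 8.6126
grad_y = 2*1*-1.9099 - 4 = -7.8198
Step 2: Gradient step.
x_raw = -1.1937 - 0.01*8.6126 = -1.2798
y_raw = -1.9099 - 0.01*-7.8198 = -1.8317
Step 3: Project onto [-3, 3].
x_proj = clip(-1.2798) = -1.2798
y_proj = clip(-1.8317) = -1.8317
Step 4: Evaluate f.
f(-1.2798, -1.8317) = -1.7582


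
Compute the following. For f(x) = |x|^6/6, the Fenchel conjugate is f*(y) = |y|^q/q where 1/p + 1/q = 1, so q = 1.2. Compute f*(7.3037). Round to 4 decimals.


The conjugate exponent q satisfies 1/p + 1/q = 1.
p = 6, so q = 6/(6 - 1) = 1.2
|y|^q = 7.3037^1.2 = 10.8705
f*(7.3037) = 10.8705 / 1.2 = 9.0588


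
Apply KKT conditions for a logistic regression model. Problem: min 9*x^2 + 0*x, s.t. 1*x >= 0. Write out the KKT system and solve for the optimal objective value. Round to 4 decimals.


Step 1: Try lambda = 0 (constraint inactive).
Stationarity: 2*9*x + 0 = 0
x* = 0/(2*9) = 0.0
Check constraint: 1*0.0 = 0.0 >= 0 -- satisfied.
Step 2: Compute optimal value.
f(x*) = 9*0.0^2 + 0*0.0 = 0.0


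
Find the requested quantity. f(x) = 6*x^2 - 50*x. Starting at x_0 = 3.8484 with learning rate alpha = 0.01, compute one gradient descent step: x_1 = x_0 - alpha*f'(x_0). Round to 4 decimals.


We compute the gradient at x_0 and apply the update.
f'(x) = 12*x - 50
f'(3.8484) = 12*3.8484 - 50 = -3.8192
x_1 = 3.8484 - 0.01*-3.8192 = 3.8866


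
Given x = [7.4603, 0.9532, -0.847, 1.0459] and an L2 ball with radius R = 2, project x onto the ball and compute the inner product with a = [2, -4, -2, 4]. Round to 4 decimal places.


Step 1: Compute ||x|| (intermediates to 6 decimals).
||x|| = sqrt(7.4603^2 + 0.9532^2 + (-0.847)^2 + 1.0459^2) = 7.640418
Step 2: Project.
Since ||x|| > R, scale = R/||x|| = 2/7.640418 = 0.261766, proj(x) = scale * x
proj(x) = [1.952853, 0.249515, -0.221716, 0.273781]
Step 3: Dot product.
a^T * proj(x) = 2*1.952853 - 4*0.249515 - 2*(-0.221716) + 4*0.273781 = 4.4462


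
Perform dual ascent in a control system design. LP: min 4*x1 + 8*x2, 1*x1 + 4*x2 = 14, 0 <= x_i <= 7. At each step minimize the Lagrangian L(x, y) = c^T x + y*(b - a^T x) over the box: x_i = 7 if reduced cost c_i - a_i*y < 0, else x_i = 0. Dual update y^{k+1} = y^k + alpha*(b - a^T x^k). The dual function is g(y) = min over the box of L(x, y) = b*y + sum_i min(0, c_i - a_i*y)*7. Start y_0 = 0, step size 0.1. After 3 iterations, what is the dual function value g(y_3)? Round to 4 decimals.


Dual ascent for LP: min 4*x1 + 8*x2, 1*x1 + 4*x2 = 14, 0 <= x_i <= 7
Step 1: y^k = 0.0, reduced costs: (4.0, 8.0)
  x^k = (0.0, 0.0), subgradient = b - a^T x = 14.0
  y^{k+1} = 0.0 + 0.1*14.0 = 1.4
Step 2: y^k = 1.4, reduced costs: (2.6, 2.4)
  x^k = (0.0, 0.0), subgradient = b - a^T x = 14.0
  y^{k+1} = 1.4 + 0.1*14.0 = 2.8
Step 3: y^k = 2.8, reduced costs: (1.2, -3.2)
  x^k = (0.0, 7.0), subgradient = b - a^T x = -14.0
  y^{k+1} = 2.8 + 0.1*-14.0 = 1.4
Dual objective at y_3 = 1.4: reduced costs (2.6, 2.4), box minimizer x = (0.0, 0.0)
g(y_3) = b*y + (c1 - a1*y)*x1 + (c2 - a2*y)*x2 = 14*1.4 + 2.6*0.0 + 2.4*0.0 = 19.6 + 0.0 + 0.0 = 19.6


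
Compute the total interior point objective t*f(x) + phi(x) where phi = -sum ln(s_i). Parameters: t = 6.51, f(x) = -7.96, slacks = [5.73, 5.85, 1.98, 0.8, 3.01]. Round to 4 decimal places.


Step 1: Compute log-barrier.
ln values: [1.7457, 1.7664, 0.6831, -0.2231, 1.1019]
phi = -(1.7457 + 1.7664 + 0.6831 - 0.2231 + 1.1019) = -5.0741
Step 2: Compute augmented objective.
t*f(x) = 6.51*-7.96 = -51.8196
Total = -51.8196 - 5.0741 = -56.8937


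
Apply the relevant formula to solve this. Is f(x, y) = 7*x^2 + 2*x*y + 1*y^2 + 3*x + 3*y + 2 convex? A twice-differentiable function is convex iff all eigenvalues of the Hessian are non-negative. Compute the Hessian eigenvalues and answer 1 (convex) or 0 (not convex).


The Hessian of f(x,y) = 7*x^2 + 2*x*y + 1*y^2 + 3*x + 3*y + 2 is:
H = [[14, 2], [2, 2]]
Trace = 14 + 2 = 16
Determinant = 14*2 - (2)^2 = 24
Discriminant = (16)^2 - 4*24 = 160.0
Eigenvalues: lambda_1 = 1.6754, lambda_2 = 14.3246
The function is convex.

1


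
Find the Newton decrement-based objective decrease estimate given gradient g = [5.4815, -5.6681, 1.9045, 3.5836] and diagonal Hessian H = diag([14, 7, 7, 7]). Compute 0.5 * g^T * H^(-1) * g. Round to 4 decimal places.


Step 1: H is diagonal, so H^(-1) * g = [0.3915, -0.8097, 0.2721, 0.5119].
Step 2: g^T H^(-1) g = sum_i g_i^2 / H_ii
  = (5.4815)^2/14 + (-5.6681)^2/7 + (1.9045)^2/7 + (3.5836)^2/7
  = 2.1462 + 4.5896 + 0.5182 + 1.8346 = 9.0886
Step 3: Objective decrease = 0.5 * g^T H^(-1) g = 4.5443


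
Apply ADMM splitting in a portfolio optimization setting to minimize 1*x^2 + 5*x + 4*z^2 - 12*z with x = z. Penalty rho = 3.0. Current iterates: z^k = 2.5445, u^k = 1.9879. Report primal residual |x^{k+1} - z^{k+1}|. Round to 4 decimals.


ADMM iteration with rho = 3.0, z^k = 2.5445, u^k = 1.9879
Step 1: x-update.
Minimize 1*x^2 + 5*x + (3.0/2)*(x - 2.5445 + 1.9879)^2
FOC: (2*1 + 3.0)*x = -5 + 3.0*(2.5445 - 1.9879)
x^{k+1} = -0.666
Step 2: z-update.
Minimize 4*z^2 - 12*z + (3.0/2)*(-0.666 - z + 1.9879)^2
FOC: (2*4 + 3.0)*z = 12 + 3.0*(-0.666 + 1.9879)
z^{k+1} = 1.4514
Step 3: u-update.
u^{k+1} = 1.9879 - 0.666 - 1.4514 = -0.1296
Step 4: Primal residual = |-0.666 - 1.4514| = 2.1175


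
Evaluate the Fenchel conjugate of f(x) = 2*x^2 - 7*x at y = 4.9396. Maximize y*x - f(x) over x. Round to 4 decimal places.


f*(y) = sup_x {y*x - a*x^2 - b*x} = sup_x {(y-b)*x - a*x^2}
FOC: (y - b) - 2a*x = 0 => x* = (y - b)/(2a)
x* = (4.9396 + 7)/(2*2) = 2.9849
f*(4.9396) = (y-b)^2/(4a) = (4.9396 + 7)^2/(4*2)
= 142.554/8 = 17.8193


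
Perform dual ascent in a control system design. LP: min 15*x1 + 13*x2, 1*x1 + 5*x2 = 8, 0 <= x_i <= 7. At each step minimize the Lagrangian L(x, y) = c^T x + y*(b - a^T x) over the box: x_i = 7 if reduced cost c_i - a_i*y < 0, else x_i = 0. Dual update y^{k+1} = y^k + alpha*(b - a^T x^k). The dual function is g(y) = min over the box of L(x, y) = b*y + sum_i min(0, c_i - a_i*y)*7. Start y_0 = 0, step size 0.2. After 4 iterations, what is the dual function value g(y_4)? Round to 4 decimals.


Dual ascent for LP: min 15*x1 + 13*x2, 1*x1 + 5*x2 = 8, 0 <= x_i <= 7
Step 1: y^k = 0.0, reduced costs: (15.0, 13.0)
  x^k = (0.0, 0.0), subgradient = b - a^T x = 8.0
  y^{k+1} = 0.0 + 0.2*8.0 = 1.6
Step 2: y^k = 1.6, reduced costs: (13.4, 5.0)
  x^k = (0.0, 0.0), subgradient = b - a^T x = 8.0
  y^{k+1} = 1.6 + 0.2*8.0 = 3.2
Step 3: y^k = 3.2, reduced costs: (11.8, -3.0)
  x^k = (0.0, 7.0), subgradient = b - a^T x = -27.0
  y^{k+1} = 3.2 + 0.2*-27.0 = -2.2
Step 4: y^k = -2.2, reduced costs: (17.2, 24.0)
  x^k = (0.0, 0.0), subgradient = b - a^T x = 8.0
  y^{k+1} = -2.2 + 0.2*8.0 = -0.6
Dual objective at y_4 = -0.6: reduced costs (15.6, 16.0), box minimizer x = (0.0, 0.0)
g(y_4) = b*y + (c1 - a1*y)*x1 + (c2 - a2*y)*x2 = 8*(-0.6) + 15.6*0.0 + 16.0*0.0 = -4.8 + 0.0 + 0.0 = -4.8


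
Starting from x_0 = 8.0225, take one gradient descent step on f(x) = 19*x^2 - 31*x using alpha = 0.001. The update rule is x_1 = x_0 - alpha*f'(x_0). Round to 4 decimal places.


We compute the gradient at x_0 and apply the update.
f'(x) = 38*x - 31
f'(8.0225) = 38*8.0225 - 31 = 273.855
x_1 = 8.0225 - 0.001*273.855 = 7.7486


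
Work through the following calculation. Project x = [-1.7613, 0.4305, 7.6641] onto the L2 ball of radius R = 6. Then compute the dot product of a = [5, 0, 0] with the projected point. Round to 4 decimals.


Step 1: Compute ||x|| (intermediates to 6 decimals).
||x|| = sqrt((-1.7613)^2 + 0.4305^2 + 7.6641^2) = 7.875655
Step 2: Project.
Since ||x|| > R, scale = R/||x|| = 6/7.875655 = 0.761841, proj(x) = scale * x
proj(x) = [-1.341831, 0.327973, 5.838826]
Step 3: Dot product.
a^T * proj(x) = 5*(-1.341831) + 0*0.327973 + 0*5.838826 = -6.7092


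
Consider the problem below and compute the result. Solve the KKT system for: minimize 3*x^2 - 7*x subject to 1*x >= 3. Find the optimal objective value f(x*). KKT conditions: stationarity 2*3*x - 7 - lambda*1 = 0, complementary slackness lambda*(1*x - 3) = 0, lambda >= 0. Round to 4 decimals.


Step 1: Try lambda = 0 (constraint inactive).
x_unc = 7/(2*3) = 1.1667
Check: 1*1.1667 = 1.1667 < 3 -- violated!
Step 2: Constraint must be active: 1*x = 3
x* = 3/1 = 3.0
lambda = (2*3*3.0 - 7)/1 = 11.0
Step 3: Compute optimal value.
f(x*) = 3*3.0^2 - 7*3.0 = 6.0


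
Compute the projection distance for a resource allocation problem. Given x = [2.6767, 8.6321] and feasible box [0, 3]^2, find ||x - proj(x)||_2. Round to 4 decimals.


Project each component onto [0, 3].
clip(2.6767) = 2.6767, clip(8.6321) = 3.0
Projection = [2.6767, 3.0]
Squared diffs: [0.0, 31.7206]
Distance = sqrt(31.7206) = 5.6321


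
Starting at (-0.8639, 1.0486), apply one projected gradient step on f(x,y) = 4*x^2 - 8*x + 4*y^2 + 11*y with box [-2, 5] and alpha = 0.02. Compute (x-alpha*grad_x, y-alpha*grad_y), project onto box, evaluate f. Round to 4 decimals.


Step 1: Compute gradient at (-0.8639, 1.0486).
grad_x = 2*4*-0.8639 - 8 = -14.9112
grad_y = 2*4*1.0486 + 11 = 19.3888
Step 2: Gradient step.
x_raw = -0.8639 - 0.02*-14.9112 = -0.5657
y_raw = 1.0486 - 0.02*19.3888 = 0.6608
Step 3: Project onto [-2, 5].
x_proj = clip(-0.5657) = -0.5657
y_proj = clip(0.6608) = 0.6608
Step 4: Evaluate f.
f(-0.5657, 0.6608) = 14.8212


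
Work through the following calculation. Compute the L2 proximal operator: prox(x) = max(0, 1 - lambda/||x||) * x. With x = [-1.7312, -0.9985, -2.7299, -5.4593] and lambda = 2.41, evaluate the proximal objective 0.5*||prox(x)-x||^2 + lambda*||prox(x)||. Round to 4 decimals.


Step 1: Compute ||x||.
||x|| = 6.4226
Step 2: Compute scaling factor.
scale = max(0, 1 - 2.41/6.4226) = 0.6248
Step 3: prox(x) = [-1.0816, -0.6238, -1.7055, -3.4108]
||prox(x)|| = 4.0126
Step 4: Proximal objective.
0.5*||prox-x||^2 = 2.9041
lambda*||prox|| = 9.6704
Total = 12.5745


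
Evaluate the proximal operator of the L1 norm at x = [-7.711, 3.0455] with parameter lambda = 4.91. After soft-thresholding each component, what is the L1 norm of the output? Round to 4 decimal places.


Soft-thresholding with lambda = 4.91:
prox(-7.711) = sign(-7.711)*max(|-7.711| - 4.91, 0) = -2.801
prox(3.0455) = sign(3.0455)*max(|3.0455| - 4.91, 0) = 0.0
prox(x) = [-2.801, 0.0]
||prox(x)||_1 = 2.801 + 0.0 = 2.801


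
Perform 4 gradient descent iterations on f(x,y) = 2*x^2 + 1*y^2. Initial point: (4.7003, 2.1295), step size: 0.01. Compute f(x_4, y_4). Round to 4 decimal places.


Gradient descent on f(x,y) = 2*x^2 + 1*y^2.
Starting point: (4.7003, 2.1295), alpha = 0.01
Step 1: grad_x = 2*2*4.7003 = 18.8012, grad_y = 2*1*2.1295 = 4.259
  x_1 = 4.7003 - 0.01*18.8012 = 4.5123
  y_1 = 2.1295 - 0.01*4.259 = 2.0869
Step 2: grad_x = 2*2*4.5123 = 18.0492, grad_y = 2*1*2.0869 = 4.1738
  x_2 = 4.5123 - 0.01*18.0492 = 4.3318
  y_2 = 2.0869 - 0.01*4.1738 = 2.0452
Step 3: grad_x = 2*2*4.3318 = 17.3272, grad_y = 2*1*2.0452 = 4.0903
  x_3 = 4.3318 - 0.01*17.3272 = 4.1585
  y_3 = 2.0452 - 0.01*4.0903 = 2.0043
Step 4: grad_x = 2*2*4.1585 = 16.6341, grad_y = 2*1*2.0043 = 4.0085
  x_4 = 4.1585 - 0.01*16.6341 = 3.9922
  y_4 = 2.0043 - 0.01*4.0085 = 1.9642
f(3.9922, 1.9642) = 2*3.9922^2 + 1*1.9642^2 = 35.7331


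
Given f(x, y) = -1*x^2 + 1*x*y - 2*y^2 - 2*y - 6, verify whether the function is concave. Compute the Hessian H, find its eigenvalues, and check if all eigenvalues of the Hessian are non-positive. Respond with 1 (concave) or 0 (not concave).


The Hessian of f(x,y) = -1*x^2 + 1*x*y - 2*y^2 - 2*y - 6 is:
H = [[-2, 1], [1, -4]]
Trace = -2 - 4 = -6
Determinant = -2*-4 - (1)^2 = 7
Discriminant = (-6)^2 - 4*7 = 8.0
Eigenvalues: lambda_1 = -4.4142, lambda_2 = -1.5858
The function is concave.

1


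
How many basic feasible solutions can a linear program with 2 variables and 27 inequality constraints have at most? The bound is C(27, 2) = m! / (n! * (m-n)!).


Each vertex corresponds to some choice of n active constraints out of m, so the number of vertices is at most C(m, n) = m! / (n!(m-n)!).
m = 27, n = 2
Numerator: 27 * 26
Denominator: 2! = 2
C(27, 2) = 351


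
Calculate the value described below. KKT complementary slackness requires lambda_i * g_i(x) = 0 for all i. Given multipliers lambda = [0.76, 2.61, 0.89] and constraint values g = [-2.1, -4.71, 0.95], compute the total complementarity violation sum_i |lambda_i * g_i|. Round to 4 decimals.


KKT complementary slackness check:
lambda_1 * g_1 = 0.76 * -2.1 = -1.596
lambda_2 * g_2 = 2.61 * -4.71 = -12.2931
lambda_3 * g_3 = 0.89 * 0.95 = 0.8455
Total violation = 1.596 + 12.2931 + 0.8455 = 14.7346


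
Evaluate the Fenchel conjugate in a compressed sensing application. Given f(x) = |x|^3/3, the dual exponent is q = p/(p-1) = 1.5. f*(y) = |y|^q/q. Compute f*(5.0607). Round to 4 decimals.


The conjugate exponent q satisfies 1/p + 1/q = 1.
p = 3, so q = 3/(3 - 1) = 1.5
|y|^q = 5.0607^1.5 = 11.3846
f*(5.0607) = 11.3846 / 1.5 = 7.5897


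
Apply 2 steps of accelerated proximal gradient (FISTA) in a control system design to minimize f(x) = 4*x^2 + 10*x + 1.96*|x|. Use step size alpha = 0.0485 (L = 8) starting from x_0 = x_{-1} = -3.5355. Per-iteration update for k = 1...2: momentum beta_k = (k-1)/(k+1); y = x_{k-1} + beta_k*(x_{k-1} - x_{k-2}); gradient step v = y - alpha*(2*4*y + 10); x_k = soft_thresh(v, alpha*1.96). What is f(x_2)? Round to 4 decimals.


FISTA on f(x) = 4*x^2 + 10*x + 1.96*|x|
L = 8, alpha = 0.0485
Iteration 1: beta = 0.0, y = -3.5355 + 0.0*(-3.5355 + 3.5355) = -3.5355
  grad(y) = -18.284, v = y - alpha*grad = -2.6487
  prox(v) = soft_thresh(-2.6487, 0.0951) = -2.5537
Iteration 2: beta = 0.3333, y = -2.5537 + 0.3333*(-2.5537 + 3.5355) = -2.2264
  grad(y) = -7.8111, v = y - alpha*grad = -1.8475
  prox(v) = soft_thresh(-1.8475, 0.0951) = -1.7525
f(x_2) = 4*(-1.7525)^2 + 10*(-1.7525) + 1.96*|-1.7525| = -1.8051


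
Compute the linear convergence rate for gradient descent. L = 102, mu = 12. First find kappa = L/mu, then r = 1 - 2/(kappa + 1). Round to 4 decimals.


Step 1: Compute the condition number.
kappa = L/mu = 102/12 = 8.5
Step 2: Compute the convergence rate.
r = 1 - 2/(kappa + 1) = 1 - 2*mu/(L + mu) = (L - mu)/(L + mu) = 90/114 = 0.7895


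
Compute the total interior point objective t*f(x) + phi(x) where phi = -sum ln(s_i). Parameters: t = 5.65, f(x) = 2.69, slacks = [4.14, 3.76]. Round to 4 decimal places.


Step 1: Compute log-barrier.
ln values: [1.4207, 1.3244]
phi = -(1.4207 + 1.3244) = -2.7451
Step 2: Compute augmented objective.
t*f(x) = 5.65*2.69 = 15.1985
Total = 15.1985 - 2.7451 = 12.4534


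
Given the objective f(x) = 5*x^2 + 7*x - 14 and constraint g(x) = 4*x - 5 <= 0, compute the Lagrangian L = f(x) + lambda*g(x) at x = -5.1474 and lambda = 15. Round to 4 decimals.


Step 1: Evaluate f(x).
f(-5.1474) = 5*(-5.1474)^2 + 7*(-5.1474) - 14 = 82.4468
Step 2: Evaluate g(x).
g(-5.1474) = 4*-5.1474 - 5 = -25.5896
Step 3: Compute Lagrangian.
L = 82.4468 + 15*-25.5896 = -301.3972


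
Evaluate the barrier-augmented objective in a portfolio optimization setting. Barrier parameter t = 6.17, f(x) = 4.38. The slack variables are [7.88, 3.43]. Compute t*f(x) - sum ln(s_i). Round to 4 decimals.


Step 1: Compute log-barrier.
ln values: [2.0643, 1.2326]
phi = -(2.0643 + 1.2326) = -3.2969
Step 2: Compute augmented objective.
t*f(x) = 6.17*4.38 = 27.0246
Total = 27.0246 - 3.2969 = 23.7277


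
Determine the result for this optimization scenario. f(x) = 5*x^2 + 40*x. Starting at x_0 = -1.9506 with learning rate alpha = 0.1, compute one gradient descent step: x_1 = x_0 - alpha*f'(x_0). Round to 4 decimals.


We compute the gradient at x_0 and apply the update.
f'(x) = 10*x + 40
f'(-1.9506) = 10*-1.9506 + 40 = 20.494
x_1 = -1.9506 - 0.1*20.494 = -4.0


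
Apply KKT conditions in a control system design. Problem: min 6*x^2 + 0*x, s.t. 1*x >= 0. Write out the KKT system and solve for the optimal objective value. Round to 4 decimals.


Step 1: Try lambda = 0 (constraint inactive).
Stationarity: 2*6*x + 0 = 0
x* = 0/(2*6) = 0.0
Check constraint: 1*0.0 = 0.0 >= 0 -- satisfied.
Step 2: Compute optimal value.
f(x*) = 6*0.0^2 + 0*0.0 = 0.0


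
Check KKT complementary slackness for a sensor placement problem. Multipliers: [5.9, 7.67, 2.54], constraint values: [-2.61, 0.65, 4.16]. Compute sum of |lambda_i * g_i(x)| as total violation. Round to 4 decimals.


KKT complementary slackness check:
lambda_1 * g_1 = 5.9 * -2.61 = -15.399
lambda_2 * g_2 = 7.67 * 0.65 = 4.9855
lambda_3 * g_3 = 2.54 * 4.16 = 10.5664
Total violation = 15.399 + 4.9855 + 10.5664 = 30.9509


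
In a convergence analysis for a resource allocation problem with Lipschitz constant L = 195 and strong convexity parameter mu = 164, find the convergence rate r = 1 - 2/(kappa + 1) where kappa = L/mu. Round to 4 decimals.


Step 1: Compute the condition number.
kappa = L/mu = 195/164 = 1.189
Step 2: Compute the convergence rate.
r = 1 - 2/(kappa + 1) = 1 - 2*mu/(L + mu) = (L - mu)/(L + mu) = 31/359 = 0.0864


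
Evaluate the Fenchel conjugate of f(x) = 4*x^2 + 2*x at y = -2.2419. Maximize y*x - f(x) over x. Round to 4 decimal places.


f*(y) = sup_x {y*x - a*x^2 - b*x} = sup_x {(y-b)*x - a*x^2}
FOC: (y - b) - 2a*x = 0 => x* = (y - b)/(2a)
x* = (-2.2419 - 2)/(2*4) = -0.5302
f*(-2.2419) = (y-b)^2/(4a) = (-2.2419 - 2)^2/(4*4)
= 17.9937/16 = 1.1246


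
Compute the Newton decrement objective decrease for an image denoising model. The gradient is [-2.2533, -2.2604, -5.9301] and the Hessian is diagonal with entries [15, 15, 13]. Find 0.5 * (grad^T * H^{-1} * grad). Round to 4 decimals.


Step 1: H is diagonal, so H^(-1) * g = [-0.1502, -0.1507, -0.4562].
Step 2: g^T H^(-1) g = sum_i g_i^2 / H_ii
  = (-2.2533)^2/15 + (-2.2604)^2/15 + (-5.9301)^2/13
  = 0.3385 + 0.3406 + 2.7051 = 3.3842
Step 3: Objective decrease = 0.5 * g^T H^(-1) g = 1.6921


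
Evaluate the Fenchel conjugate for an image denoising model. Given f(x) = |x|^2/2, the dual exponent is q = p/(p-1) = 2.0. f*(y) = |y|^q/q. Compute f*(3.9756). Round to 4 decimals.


The conjugate exponent q satisfies 1/p + 1/q = 1.
p = 2, so q = 2/(2 - 1) = 2.0
|y|^q = 3.9756^2.0 = 15.8054
f*(3.9756) = 15.8054 / 2.0 = 7.9027


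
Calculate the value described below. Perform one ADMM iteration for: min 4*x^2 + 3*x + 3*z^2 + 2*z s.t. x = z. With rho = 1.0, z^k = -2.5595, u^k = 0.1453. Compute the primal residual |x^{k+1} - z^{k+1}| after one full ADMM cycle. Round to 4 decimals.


ADMM iteration with rho = 1.0, z^k = -2.5595, u^k = 0.1453
Step 1: x-update.
Minimize 4*x^2 + 3*x + (1.0/2)*(x + 2.5595 + 0.1453)^2
FOC: (2*4 + 1.0)*x = -3 + 1.0*(-2.5595 - 0.1453)
x^{k+1} = -0.6339
Step 2: z-update.
Minimize 3*z^2 + 2*z + (1.0/2)*(-0.6339 - z + 0.1453)^2
FOC: (2*3 + 1.0)*z = -2 + 1.0*(-0.6339 + 0.1453)
z^{k+1} = -0.3555
Step 3: u-update.
u^{k+1} = 0.1453 - 0.6339 + 0.3555 = -0.1331
Step 4: Primal residual = |-0.6339 + 0.3555| = 0.2784


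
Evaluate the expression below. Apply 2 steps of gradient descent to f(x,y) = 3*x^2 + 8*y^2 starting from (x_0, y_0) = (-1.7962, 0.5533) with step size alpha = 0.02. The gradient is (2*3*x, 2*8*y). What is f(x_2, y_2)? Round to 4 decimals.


Gradient descent on f(x,y) = 3*x^2 + 8*y^2.
Starting point: (-1.7962, 0.5533), alpha = 0.02
Step 1: grad_x = 2*3*-1.7962 = -10.7772, grad_y = 2*8*0.5533 = 8.8528
  x_1 = -1.7962 - 0.02*-10.7772 = -1.5807
  y_1 = 0.5533 - 0.02*8.8528 = 0.3762
Step 2: grad_x = 2*3*-1.5807 = -9.4839, grad_y = 2*8*0.3762 = 6.0199
  x_2 = -1.5807 - 0.02*-9.4839 = -1.391
  y_2 = 0.3762 - 0.02*6.0199 = 0.2558
f(-1.391, 0.2558) = 3*(-1.391)^2 + 8*0.2558^2 = 6.3281


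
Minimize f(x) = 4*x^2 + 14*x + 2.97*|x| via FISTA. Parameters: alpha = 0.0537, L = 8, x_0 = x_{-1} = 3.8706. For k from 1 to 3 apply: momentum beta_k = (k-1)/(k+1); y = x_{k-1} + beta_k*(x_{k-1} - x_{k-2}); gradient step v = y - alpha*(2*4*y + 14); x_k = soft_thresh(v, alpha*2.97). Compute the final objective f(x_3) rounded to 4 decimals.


FISTA on f(x) = 4*x^2 + 14*x + 2.97*|x|
L = 8, alpha = 0.0537
Iteration 1: beta = 0.0, y = 3.8706 + 0.0*(3.8706 - 3.8706) = 3.8706
  grad(y) = 44.9648, v = y - alpha*grad = 1.456
  prox(v) = soft_thresh(1.456, 0.1595) = 1.2965
Iteration 2: beta = 0.3333, y = 1.2965 + 0.3333*(1.2965 - 3.8706) = 0.4385
  grad(y) = 17.5077, v = y - alpha*grad = -0.5017
  prox(v) = soft_thresh(-0.5017, 0.1595) = -0.3422
Iteration 3: beta = 0.5, y = -0.3422 + 0.5*(-0.3422 - 1.2965) = -1.1616
  grad(y) = 4.7075, v = y - alpha*grad = -1.4144
  prox(v) = soft_thresh(-1.4144, 0.1595) = -1.2549
f(x_3) = 4*(-1.2549)^2 + 14*(-1.2549) + 2.97*|-1.2549| = -7.5424


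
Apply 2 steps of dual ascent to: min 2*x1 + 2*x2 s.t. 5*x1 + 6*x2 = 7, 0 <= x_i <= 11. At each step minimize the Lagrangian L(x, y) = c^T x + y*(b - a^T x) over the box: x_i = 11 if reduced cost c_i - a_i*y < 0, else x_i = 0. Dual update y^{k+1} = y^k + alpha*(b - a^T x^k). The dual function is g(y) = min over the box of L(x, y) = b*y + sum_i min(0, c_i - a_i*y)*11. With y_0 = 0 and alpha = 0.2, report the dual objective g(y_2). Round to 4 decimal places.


Dual ascent for LP: min 2*x1 + 2*x2, 5*x1 + 6*x2 = 7, 0 <= x_i <= 11
Step 1: y^k = 0.0, reduced costs: (2.0, 2.0)
  x^k = (0.0, 0.0), subgradient = b - a^T x = 7.0
  y^{k+1} = 0.0 + 0.2*7.0 = 1.4
Step 2: y^k = 1.4, reduced costs: (-5.0, -6.4)
  x^k = (11.0, 11.0), subgradient = b - a^T x = -114.0
  y^{k+1} = 1.4 + 0.2*-114.0 = -21.4
Dual objective at y_2 = -21.4: reduced costs (109.0, 130.4), box minimizer x = (0.0, 0.0)
g(y_2) = b*y + (c1 - a1*y)*x1 + (c2 - a2*y)*x2 = 7*(-21.4) + 109.0*0.0 + 130.4*0.0 = -149.8 + 0.0 + 0.0 = -149.8


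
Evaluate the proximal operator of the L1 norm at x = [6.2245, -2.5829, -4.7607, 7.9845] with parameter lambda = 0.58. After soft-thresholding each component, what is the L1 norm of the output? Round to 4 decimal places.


Soft-thresholding with lambda = 0.58:
prox(6.2245) = sign(6.2245)*max(|6.2245| - 0.58, 0) = 5.6445
prox(-2.5829) = sign(-2.5829)*max(|-2.5829| - 0.58, 0) = -2.0029
prox(-4.7607) = sign(-4.7607)*max(|-4.7607| - 0.58, 0) = -4.1807
prox(7.9845) = sign(7.9845)*max(|7.9845| - 0.58, 0) = 7.4045
prox(x) = [5.6445, -2.0029, -4.1807, 7.4045]
||prox(x)||_1 = 5.6445 + 2.0029 + 4.1807 + 7.4045 = 19.2326


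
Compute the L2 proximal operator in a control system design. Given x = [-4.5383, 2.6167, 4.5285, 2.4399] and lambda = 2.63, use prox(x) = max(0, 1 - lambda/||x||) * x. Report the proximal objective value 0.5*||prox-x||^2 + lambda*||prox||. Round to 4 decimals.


Step 1: Compute ||x||.
||x|| = 7.3419
Step 2: Compute scaling factor.
scale = max(0, 1 - 2.63/7.3419) = 0.6418
Step 3: prox(x) = [-2.9126, 1.6794, 2.9063, 1.5659]
||prox(x)|| = 4.7119
Step 4: Proximal objective.
0.5*||prox-x||^2 = 3.4585
lambda*||prox|| = 12.3923
Total = 15.8508
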